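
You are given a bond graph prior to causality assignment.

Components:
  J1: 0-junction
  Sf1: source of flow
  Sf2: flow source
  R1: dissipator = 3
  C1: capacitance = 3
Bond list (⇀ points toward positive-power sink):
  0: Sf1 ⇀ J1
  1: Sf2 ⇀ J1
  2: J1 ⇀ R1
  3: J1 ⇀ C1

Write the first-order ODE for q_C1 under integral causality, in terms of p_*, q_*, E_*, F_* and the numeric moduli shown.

dq_C1/dt = F_Sf1 + F_Sf2 - q_C1/9

#0 stroke→Sf1  (Sf1 fixes flow; stroke at Sf1)
#1 stroke→Sf2  (source Sf2 imposes f)
#3 stroke→J1  (C1: C, integral causality)
#2 stroke→R1  (0-jn J1 has e-setter on 3)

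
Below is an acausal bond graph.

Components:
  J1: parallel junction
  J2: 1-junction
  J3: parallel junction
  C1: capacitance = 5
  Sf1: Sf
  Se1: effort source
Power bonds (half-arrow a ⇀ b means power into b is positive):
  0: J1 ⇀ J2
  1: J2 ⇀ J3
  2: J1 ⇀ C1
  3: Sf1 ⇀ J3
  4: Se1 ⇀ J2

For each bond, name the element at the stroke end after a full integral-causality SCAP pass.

#0 stroke→J2
#1 stroke→J3
#2 stroke→J1
#3 stroke→Sf1
#4 stroke→J2

β3 stroke→Sf1  (source Sf1 imposes f)
β4 stroke→J2  (Se1 (Se) sets effort on bond)
β1 stroke→J3  (closing 0-jn rule on J3)
β0 stroke→J2  (common-f at J2 fixed by 1)
β2 stroke→J1  (only one effort-in slot at J1)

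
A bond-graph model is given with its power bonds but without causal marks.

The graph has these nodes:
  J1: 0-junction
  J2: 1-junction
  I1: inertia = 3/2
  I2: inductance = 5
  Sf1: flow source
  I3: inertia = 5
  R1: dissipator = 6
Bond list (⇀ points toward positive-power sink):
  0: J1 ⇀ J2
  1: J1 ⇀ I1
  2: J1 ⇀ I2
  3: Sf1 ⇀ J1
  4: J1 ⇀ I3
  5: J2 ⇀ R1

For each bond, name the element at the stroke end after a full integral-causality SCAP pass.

#0 |J1
#1 |I1
#2 |I2
#3 |Sf1
#4 |I3
#5 |J2

bond 3 →Sf1  (Sf1: flow source, stroke at near end)
bond 1 →I1  (I1: I, integral causality)
bond 2 →I2  (I2 outputs flow p/I2)
bond 4 →I3  (prefer integral on I3)
bond 0 →J1  (closing 0-jn rule on J1)
bond 5 →J2  (J2 flow already set via bond 0)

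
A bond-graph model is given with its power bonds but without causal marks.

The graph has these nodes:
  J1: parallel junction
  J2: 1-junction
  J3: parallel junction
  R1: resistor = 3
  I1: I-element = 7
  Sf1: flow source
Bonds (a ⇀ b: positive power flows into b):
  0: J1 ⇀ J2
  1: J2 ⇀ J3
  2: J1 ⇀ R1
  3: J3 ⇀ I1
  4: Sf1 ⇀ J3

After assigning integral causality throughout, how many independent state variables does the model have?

1  (I1 all integral)

β4 →Sf1  (Sf1 (Sf) sets flow on bond)
β3 →I1  (I1 outputs flow p/I1)
β1 →J3  (closing 0-jn rule on J3)
β0 →J2  (J2 flow already set via bond 1)
β2 →J1  (closing 0-jn rule on J1)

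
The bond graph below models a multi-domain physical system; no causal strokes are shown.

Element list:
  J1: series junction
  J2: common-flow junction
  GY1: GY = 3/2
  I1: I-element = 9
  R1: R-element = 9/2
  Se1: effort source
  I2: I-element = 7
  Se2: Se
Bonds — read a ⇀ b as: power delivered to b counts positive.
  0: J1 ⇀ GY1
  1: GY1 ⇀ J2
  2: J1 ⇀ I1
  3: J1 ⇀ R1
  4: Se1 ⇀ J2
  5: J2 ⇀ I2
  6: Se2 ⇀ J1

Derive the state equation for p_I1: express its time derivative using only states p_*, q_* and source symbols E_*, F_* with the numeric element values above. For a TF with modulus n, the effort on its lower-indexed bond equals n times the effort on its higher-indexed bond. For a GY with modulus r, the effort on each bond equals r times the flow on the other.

β4 stroke at J2  (Se1 fixes effort; stroke away)
β6 stroke at J1  (Se2 fixes effort; stroke away)
β2 stroke at I1  (I1 outputs flow p/I1)
β0 stroke at J1  (common-f at J1 fixed by 2)
β3 stroke at J1  (1-jn J1 has f-setter on 2)
β1 stroke at J2  (GY1: gyrator matches bond 0)
β5 stroke at I2  (closing 1-jn rule on J2)

dp_I1/dt = E_Se2 - p_I1/2 - 3*p_I2/14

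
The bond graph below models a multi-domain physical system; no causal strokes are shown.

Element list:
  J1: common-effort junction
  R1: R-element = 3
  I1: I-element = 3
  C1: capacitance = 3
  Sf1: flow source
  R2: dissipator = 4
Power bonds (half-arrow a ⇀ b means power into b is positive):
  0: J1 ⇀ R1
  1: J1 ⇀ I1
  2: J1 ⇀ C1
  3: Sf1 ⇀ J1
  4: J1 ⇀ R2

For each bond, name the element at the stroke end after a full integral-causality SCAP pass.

β0 →R1
β1 →I1
β2 →J1
β3 →Sf1
β4 →R2

b3 |Sf1  (Sf1 (Sf) sets flow on bond)
b1 |I1  (I1: I, integral causality)
b2 |J1  (C1 outputs effort q/C1)
b0 |R1  (J1: bond 2 brought effort, rest push out)
b4 |R2  (0-jn J1 has e-setter on 2)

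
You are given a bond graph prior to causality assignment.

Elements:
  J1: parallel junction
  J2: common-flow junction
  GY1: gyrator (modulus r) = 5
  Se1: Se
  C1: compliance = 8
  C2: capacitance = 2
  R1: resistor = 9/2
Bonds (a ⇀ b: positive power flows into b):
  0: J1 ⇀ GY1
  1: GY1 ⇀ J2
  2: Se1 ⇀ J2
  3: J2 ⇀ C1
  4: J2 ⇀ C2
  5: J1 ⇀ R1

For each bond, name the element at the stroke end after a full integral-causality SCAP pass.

#0 |GY1
#1 |GY1
#2 |J2
#3 |J2
#4 |J2
#5 |J1

bond 2 →J2  (Se1 (Se) sets effort on bond)
bond 3 →J2  (C1 outputs effort q/C1)
bond 4 →J2  (C2 integral (e out))
bond 1 →GY1  (J2: last free bond brings flow in)
bond 0 →GY1  (GY1 both-in/both-out from 1)
bond 5 →J1  (J1: last free bond brings effort in)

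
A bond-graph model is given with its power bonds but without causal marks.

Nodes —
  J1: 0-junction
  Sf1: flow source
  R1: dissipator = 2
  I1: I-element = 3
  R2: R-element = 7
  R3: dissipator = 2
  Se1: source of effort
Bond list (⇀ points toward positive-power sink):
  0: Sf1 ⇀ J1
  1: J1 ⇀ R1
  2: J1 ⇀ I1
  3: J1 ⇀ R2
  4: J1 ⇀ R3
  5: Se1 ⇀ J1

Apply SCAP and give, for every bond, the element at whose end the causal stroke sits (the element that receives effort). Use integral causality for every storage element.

bond 0 stroke at Sf1
bond 1 stroke at R1
bond 2 stroke at I1
bond 3 stroke at R2
bond 4 stroke at R3
bond 5 stroke at J1

#0 stroke at Sf1  (Sf1 fixes flow; stroke at Sf1)
#5 stroke at J1  (Se1 fixes effort; stroke away)
#1 stroke at R1  (J1: bond 5 brought effort, rest push out)
#2 stroke at I1  (common-e at J1 fixed by 5)
#3 stroke at R2  (common-e at J1 fixed by 5)
#4 stroke at R3  (J1: bond 5 brought effort, rest push out)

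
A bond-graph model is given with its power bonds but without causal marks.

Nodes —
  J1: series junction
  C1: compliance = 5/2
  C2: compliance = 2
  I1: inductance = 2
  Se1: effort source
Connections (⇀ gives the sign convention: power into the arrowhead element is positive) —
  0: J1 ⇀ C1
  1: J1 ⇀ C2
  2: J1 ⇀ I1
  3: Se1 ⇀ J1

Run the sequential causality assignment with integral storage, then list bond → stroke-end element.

b3 →J1  (Se1 fixes effort; stroke away)
b0 →J1  (C1 outputs effort q/C1)
b1 →J1  (C2: C, integral causality)
b2 →I1  (only one flow-in slot at J1)

b0 stroke→J1
b1 stroke→J1
b2 stroke→I1
b3 stroke→J1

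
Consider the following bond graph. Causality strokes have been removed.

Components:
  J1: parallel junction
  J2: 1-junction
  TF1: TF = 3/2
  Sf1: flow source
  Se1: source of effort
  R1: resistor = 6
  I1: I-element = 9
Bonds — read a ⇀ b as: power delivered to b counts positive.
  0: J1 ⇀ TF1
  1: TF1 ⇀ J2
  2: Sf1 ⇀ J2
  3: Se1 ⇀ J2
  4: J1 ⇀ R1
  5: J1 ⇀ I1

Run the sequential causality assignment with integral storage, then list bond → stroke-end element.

#2 |Sf1  (Sf1 (Sf) sets flow on bond)
#3 |J2  (Se1: effort source, stroke at far end)
#1 |J2  (J2: bond 2 brought flow, rest push out)
#0 |TF1  (TF1: transformer flips bond 1)
#5 |I1  (I1 integral (f out))
#4 |J1  (only one effort-in slot at J1)

β0 stroke at TF1
β1 stroke at J2
β2 stroke at Sf1
β3 stroke at J2
β4 stroke at J1
β5 stroke at I1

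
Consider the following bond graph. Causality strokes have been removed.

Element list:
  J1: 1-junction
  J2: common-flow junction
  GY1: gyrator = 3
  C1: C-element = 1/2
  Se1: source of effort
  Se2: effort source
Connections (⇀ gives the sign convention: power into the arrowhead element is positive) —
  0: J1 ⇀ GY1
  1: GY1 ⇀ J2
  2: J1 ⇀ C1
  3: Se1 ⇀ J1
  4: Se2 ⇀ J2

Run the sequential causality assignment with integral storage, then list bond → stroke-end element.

bond 0 |GY1
bond 1 |GY1
bond 2 |J1
bond 3 |J1
bond 4 |J2

bond 3 |J1  (source Se1 imposes e)
bond 4 |J2  (Se2 fixes effort; stroke away)
bond 1 |GY1  (J2 needs exactly one f-in)
bond 0 |GY1  (through GY1, causality inverts; strokes same side of GY1)
bond 2 |J1  (J1: bond 0 brought flow, rest push out)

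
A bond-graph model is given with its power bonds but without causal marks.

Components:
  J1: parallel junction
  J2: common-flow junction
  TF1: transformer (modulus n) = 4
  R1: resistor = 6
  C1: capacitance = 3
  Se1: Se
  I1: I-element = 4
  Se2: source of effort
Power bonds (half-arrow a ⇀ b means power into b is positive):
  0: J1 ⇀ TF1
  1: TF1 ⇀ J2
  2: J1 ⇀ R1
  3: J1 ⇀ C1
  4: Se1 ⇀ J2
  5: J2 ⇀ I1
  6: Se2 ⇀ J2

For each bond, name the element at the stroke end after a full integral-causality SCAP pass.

β4 stroke→J2  (source Se1 imposes e)
β6 stroke→J2  (Se2: effort source, stroke at far end)
β3 stroke→J1  (C1 integral (e out))
β0 stroke→TF1  (J1: bond 3 brought effort, rest push out)
β2 stroke→R1  (0-jn J1 has e-setter on 3)
β1 stroke→J2  (through TF1, causality passes straight; one stroke at TF1)
β5 stroke→I1  (closing 1-jn rule on J2)

b0 |TF1
b1 |J2
b2 |R1
b3 |J1
b4 |J2
b5 |I1
b6 |J2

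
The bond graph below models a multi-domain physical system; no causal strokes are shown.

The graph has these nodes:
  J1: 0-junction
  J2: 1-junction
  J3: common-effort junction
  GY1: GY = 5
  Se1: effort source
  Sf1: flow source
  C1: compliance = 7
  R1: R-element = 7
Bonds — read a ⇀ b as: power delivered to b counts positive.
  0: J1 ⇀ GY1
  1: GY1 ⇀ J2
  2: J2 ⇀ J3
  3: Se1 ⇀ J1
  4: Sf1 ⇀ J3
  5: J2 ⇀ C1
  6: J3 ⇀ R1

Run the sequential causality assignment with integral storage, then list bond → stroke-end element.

#3 |J1  (source Se1 imposes e)
#4 |Sf1  (Sf1 (Sf) sets flow on bond)
#0 |GY1  (common-e at J1 fixed by 3)
#1 |GY1  (GY1 both-in/both-out from 0)
#2 |J2  (1-jn J2 has f-setter on 1)
#5 |J2  (J2 flow already set via bond 1)
#6 |J3  (J3 needs exactly one e-in)

b0 →GY1
b1 →GY1
b2 →J2
b3 →J1
b4 →Sf1
b5 →J2
b6 →J3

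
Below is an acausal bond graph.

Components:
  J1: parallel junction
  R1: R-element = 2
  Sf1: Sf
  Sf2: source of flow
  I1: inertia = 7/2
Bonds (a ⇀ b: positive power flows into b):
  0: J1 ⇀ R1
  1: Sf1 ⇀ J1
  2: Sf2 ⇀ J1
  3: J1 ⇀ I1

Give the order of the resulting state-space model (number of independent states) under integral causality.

bond 1 |Sf1  (Sf1 fixes flow; stroke at Sf1)
bond 2 |Sf2  (Sf2: flow source, stroke at near end)
bond 3 |I1  (I1 outputs flow p/I1)
bond 0 |J1  (J1 needs exactly one e-in)

1  (I1 all integral)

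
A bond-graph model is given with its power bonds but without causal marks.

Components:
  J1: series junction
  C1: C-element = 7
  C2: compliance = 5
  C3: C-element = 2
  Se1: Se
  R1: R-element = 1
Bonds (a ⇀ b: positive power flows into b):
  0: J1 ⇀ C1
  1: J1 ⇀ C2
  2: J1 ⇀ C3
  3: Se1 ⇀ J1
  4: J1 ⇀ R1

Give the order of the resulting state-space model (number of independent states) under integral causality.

bond 3 stroke at J1  (Se1 (Se) sets effort on bond)
bond 0 stroke at J1  (C1: C, integral causality)
bond 1 stroke at J1  (C2 outputs effort q/C2)
bond 2 stroke at J1  (prefer integral on C3)
bond 4 stroke at R1  (closing 1-jn rule on J1)

3  (C1, C2, C3 all integral)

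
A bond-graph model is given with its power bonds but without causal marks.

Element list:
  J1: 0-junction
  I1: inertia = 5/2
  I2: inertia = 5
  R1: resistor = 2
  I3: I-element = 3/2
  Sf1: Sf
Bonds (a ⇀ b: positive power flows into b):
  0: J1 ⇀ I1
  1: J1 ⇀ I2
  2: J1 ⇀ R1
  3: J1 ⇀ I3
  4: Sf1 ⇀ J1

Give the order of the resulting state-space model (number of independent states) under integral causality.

b4 |Sf1  (Sf1: flow source, stroke at near end)
b0 |I1  (I1: I, integral causality)
b1 |I2  (prefer integral on I2)
b3 |I3  (I3 integral (f out))
b2 |J1  (J1: last free bond brings effort in)

3  (I1, I2, I3 all integral)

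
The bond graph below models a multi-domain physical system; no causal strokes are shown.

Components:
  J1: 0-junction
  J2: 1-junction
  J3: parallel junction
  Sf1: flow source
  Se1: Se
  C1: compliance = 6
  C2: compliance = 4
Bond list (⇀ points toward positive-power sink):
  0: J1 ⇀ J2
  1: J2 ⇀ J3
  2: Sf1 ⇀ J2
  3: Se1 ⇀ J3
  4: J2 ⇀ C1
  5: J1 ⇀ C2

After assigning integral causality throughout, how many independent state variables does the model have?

2  (C1, C2 all integral)

bond 2 stroke→Sf1  (Sf1 (Sf) sets flow on bond)
bond 3 stroke→J3  (Se1 fixes effort; stroke away)
bond 0 stroke→J2  (common-f at J2 fixed by 2)
bond 1 stroke→J2  (1-jn J2 has f-setter on 2)
bond 4 stroke→J2  (J2 flow already set via bond 2)
bond 5 stroke→J1  (closing 0-jn rule on J1)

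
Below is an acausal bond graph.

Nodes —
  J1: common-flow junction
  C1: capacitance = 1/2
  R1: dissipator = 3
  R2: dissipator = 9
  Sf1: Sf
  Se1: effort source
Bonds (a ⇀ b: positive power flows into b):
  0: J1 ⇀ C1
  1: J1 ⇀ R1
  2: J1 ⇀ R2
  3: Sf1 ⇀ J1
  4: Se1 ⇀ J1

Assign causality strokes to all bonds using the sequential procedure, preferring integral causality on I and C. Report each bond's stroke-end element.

bond 3 |Sf1  (source Sf1 imposes f)
bond 4 |J1  (Se1 (Se) sets effort on bond)
bond 0 |J1  (J1 flow already set via bond 3)
bond 1 |J1  (J1 flow already set via bond 3)
bond 2 |J1  (1-jn J1 has f-setter on 3)

#0 →J1
#1 →J1
#2 →J1
#3 →Sf1
#4 →J1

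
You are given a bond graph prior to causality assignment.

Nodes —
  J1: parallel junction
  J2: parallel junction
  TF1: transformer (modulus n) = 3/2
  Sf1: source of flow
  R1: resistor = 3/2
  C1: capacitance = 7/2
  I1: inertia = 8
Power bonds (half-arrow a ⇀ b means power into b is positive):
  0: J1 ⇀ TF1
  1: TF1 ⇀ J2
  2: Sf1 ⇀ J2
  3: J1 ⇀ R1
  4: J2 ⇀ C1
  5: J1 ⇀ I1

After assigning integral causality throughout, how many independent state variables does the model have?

#2 stroke at Sf1  (Sf1: flow source, stroke at near end)
#4 stroke at J2  (C1 outputs effort q/C1)
#1 stroke at TF1  (common-e at J2 fixed by 4)
#0 stroke at J1  (TF1: transformer flips bond 1)
#3 stroke at R1  (common-e at J1 fixed by 0)
#5 stroke at I1  (common-e at J1 fixed by 0)

2  (C1, I1 all integral)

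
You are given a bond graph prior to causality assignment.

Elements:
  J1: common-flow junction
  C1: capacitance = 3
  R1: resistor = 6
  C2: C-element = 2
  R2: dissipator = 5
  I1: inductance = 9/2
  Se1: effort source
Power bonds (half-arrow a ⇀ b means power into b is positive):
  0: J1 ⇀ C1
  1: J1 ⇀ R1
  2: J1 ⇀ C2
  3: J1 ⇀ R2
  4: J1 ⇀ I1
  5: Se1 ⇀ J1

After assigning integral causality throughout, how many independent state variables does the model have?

#5 stroke→J1  (Se1: effort source, stroke at far end)
#0 stroke→J1  (C1: C, integral causality)
#2 stroke→J1  (C2 outputs effort q/C2)
#4 stroke→I1  (I1 outputs flow p/I1)
#1 stroke→J1  (common-f at J1 fixed by 4)
#3 stroke→J1  (J1: bond 4 brought flow, rest push out)

3  (C1, C2, I1 all integral)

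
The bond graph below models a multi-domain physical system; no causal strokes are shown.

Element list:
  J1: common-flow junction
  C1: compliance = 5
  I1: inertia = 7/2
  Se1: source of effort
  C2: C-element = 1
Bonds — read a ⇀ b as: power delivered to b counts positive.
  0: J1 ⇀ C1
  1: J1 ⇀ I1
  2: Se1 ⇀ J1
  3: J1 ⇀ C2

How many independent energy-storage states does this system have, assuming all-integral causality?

bond 2 stroke at J1  (source Se1 imposes e)
bond 0 stroke at J1  (C1 outputs effort q/C1)
bond 1 stroke at I1  (I1 integral (f out))
bond 3 stroke at J1  (common-f at J1 fixed by 1)

3  (C1, C2, I1 all integral)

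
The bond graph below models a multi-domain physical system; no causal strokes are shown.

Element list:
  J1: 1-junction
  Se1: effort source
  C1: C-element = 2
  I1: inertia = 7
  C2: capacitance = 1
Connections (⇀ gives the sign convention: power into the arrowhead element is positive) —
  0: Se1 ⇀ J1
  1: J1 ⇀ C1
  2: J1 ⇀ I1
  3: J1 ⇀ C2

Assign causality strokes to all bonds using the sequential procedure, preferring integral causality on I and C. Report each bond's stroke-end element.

#0 stroke→J1
#1 stroke→J1
#2 stroke→I1
#3 stroke→J1

bond 0 stroke→J1  (Se1 (Se) sets effort on bond)
bond 1 stroke→J1  (C1: C, integral causality)
bond 2 stroke→I1  (I1 integral (f out))
bond 3 stroke→J1  (1-jn J1 has f-setter on 2)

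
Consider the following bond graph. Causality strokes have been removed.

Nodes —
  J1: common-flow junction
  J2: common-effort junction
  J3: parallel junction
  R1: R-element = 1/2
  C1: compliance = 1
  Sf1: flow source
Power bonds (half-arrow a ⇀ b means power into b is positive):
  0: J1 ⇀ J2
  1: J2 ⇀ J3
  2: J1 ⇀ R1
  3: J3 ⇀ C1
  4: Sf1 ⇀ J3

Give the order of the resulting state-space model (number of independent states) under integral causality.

bond 4 stroke at Sf1  (Sf1: flow source, stroke at near end)
bond 3 stroke at J3  (prefer integral on C1)
bond 1 stroke at J2  (0-jn J3 has e-setter on 3)
bond 0 stroke at J1  (common-e at J2 fixed by 1)
bond 2 stroke at R1  (J1: last free bond brings flow in)

1  (C1 all integral)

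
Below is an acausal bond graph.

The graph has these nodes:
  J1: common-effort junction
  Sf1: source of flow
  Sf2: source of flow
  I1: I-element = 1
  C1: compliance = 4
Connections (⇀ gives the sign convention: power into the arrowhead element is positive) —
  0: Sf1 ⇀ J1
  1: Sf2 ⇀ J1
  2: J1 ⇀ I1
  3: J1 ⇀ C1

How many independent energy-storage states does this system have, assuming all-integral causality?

#0 stroke at Sf1  (Sf1 (Sf) sets flow on bond)
#1 stroke at Sf2  (source Sf2 imposes f)
#2 stroke at I1  (I1: I, integral causality)
#3 stroke at J1  (J1: last free bond brings effort in)

2  (C1, I1 all integral)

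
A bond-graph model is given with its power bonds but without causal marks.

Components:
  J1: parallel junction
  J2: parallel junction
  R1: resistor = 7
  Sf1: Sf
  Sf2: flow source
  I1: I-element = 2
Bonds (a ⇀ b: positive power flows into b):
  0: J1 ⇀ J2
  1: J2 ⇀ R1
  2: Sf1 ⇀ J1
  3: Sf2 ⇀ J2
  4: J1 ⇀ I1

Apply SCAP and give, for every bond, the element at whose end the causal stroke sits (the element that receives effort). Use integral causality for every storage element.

β2 stroke→Sf1  (Sf1: flow source, stroke at near end)
β3 stroke→Sf2  (Sf2 fixes flow; stroke at Sf2)
β4 stroke→I1  (prefer integral on I1)
β0 stroke→J1  (J1 needs exactly one e-in)
β1 stroke→J2  (J2: last free bond brings effort in)

b0 →J1
b1 →J2
b2 →Sf1
b3 →Sf2
b4 →I1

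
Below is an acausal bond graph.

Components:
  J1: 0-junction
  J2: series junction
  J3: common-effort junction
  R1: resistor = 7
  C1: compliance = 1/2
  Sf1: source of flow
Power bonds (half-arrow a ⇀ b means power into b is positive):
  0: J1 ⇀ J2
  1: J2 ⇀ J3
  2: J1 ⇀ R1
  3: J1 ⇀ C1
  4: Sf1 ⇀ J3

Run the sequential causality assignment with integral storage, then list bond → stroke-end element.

bond 4 |Sf1  (Sf1: flow source, stroke at near end)
bond 1 |J3  (closing 0-jn rule on J3)
bond 0 |J2  (1-jn J2 has f-setter on 1)
bond 3 |J1  (prefer integral on C1)
bond 2 |R1  (J1 effort already set via bond 3)

β0 |J2
β1 |J3
β2 |R1
β3 |J1
β4 |Sf1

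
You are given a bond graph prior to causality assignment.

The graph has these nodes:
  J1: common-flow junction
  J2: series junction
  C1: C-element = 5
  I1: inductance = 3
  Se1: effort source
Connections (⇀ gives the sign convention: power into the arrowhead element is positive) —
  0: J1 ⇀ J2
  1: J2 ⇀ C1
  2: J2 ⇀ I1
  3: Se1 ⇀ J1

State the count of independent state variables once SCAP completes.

bond 3 |J1  (Se1: effort source, stroke at far end)
bond 0 |J2  (J1: last free bond brings flow in)
bond 1 |J2  (C1 outputs effort q/C1)
bond 2 |I1  (only one flow-in slot at J2)

2  (C1, I1 all integral)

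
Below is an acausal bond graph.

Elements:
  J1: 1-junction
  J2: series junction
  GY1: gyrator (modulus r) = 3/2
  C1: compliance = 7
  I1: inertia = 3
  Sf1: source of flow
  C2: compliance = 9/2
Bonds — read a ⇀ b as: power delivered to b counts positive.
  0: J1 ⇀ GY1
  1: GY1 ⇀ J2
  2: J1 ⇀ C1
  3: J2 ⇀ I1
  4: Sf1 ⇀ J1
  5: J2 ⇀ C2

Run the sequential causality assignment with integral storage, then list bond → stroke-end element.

bond 4 →Sf1  (Sf1 fixes flow; stroke at Sf1)
bond 0 →J1  (1-jn J1 has f-setter on 4)
bond 2 →J1  (J1 flow already set via bond 4)
bond 1 →J2  (GY1 both-in/both-out from 0)
bond 3 →I1  (I1 outputs flow p/I1)
bond 5 →J2  (J2 flow already set via bond 3)

b0 |J1
b1 |J2
b2 |J1
b3 |I1
b4 |Sf1
b5 |J2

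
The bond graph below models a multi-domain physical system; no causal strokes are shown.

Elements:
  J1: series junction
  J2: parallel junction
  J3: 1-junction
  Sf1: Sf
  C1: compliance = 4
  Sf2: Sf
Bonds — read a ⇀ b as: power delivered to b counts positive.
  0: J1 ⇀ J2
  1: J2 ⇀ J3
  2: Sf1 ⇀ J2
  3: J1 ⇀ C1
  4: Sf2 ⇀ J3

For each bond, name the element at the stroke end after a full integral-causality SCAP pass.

#0 |J2
#1 |J3
#2 |Sf1
#3 |J1
#4 |Sf2

bond 2 stroke→Sf1  (Sf1 (Sf) sets flow on bond)
bond 4 stroke→Sf2  (source Sf2 imposes f)
bond 1 stroke→J3  (1-jn J3 has f-setter on 4)
bond 0 stroke→J2  (J2 needs exactly one e-in)
bond 3 stroke→J1  (J1 flow already set via bond 0)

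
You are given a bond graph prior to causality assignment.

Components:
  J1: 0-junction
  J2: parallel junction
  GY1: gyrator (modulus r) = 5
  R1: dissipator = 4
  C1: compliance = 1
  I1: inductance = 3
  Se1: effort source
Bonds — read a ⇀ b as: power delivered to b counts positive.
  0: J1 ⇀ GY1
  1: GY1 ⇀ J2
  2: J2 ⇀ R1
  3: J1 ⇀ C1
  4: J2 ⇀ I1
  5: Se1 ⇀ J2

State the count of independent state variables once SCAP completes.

bond 5 |J2  (source Se1 imposes e)
bond 1 |GY1  (0-jn J2 has e-setter on 5)
bond 2 |R1  (0-jn J2 has e-setter on 5)
bond 4 |I1  (0-jn J2 has e-setter on 5)
bond 0 |GY1  (GY1 both-in/both-out from 1)
bond 3 |J1  (only one effort-in slot at J1)

2  (C1, I1 all integral)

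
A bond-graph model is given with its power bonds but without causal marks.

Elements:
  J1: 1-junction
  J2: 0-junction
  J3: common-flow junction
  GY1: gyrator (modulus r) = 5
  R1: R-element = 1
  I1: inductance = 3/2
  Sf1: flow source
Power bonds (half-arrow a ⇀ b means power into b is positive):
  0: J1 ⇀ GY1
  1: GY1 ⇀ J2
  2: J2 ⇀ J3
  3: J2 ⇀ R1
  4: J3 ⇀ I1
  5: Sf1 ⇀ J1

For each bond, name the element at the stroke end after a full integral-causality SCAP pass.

b0 |J1
b1 |J2
b2 |J3
b3 |R1
b4 |I1
b5 |Sf1

#5 stroke→Sf1  (Sf1 fixes flow; stroke at Sf1)
#0 stroke→J1  (common-f at J1 fixed by 5)
#1 stroke→J2  (GY1: gyrator matches bond 0)
#2 stroke→J3  (common-e at J2 fixed by 1)
#3 stroke→R1  (common-e at J2 fixed by 1)
#4 stroke→I1  (J3: last free bond brings flow in)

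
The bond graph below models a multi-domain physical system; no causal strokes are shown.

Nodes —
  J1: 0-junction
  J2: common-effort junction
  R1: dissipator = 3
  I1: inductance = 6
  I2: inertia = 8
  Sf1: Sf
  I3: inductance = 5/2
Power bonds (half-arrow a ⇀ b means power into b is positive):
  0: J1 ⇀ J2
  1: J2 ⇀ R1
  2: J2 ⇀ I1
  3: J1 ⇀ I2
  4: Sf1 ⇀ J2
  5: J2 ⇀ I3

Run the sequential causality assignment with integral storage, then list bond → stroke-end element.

#4 →Sf1  (source Sf1 imposes f)
#2 →I1  (I1 integral (f out))
#3 →I2  (I2 outputs flow p/I2)
#0 →J1  (J1 needs exactly one e-in)
#5 →I3  (I3 integral (f out))
#1 →J2  (only one effort-in slot at J2)

b0 stroke at J1
b1 stroke at J2
b2 stroke at I1
b3 stroke at I2
b4 stroke at Sf1
b5 stroke at I3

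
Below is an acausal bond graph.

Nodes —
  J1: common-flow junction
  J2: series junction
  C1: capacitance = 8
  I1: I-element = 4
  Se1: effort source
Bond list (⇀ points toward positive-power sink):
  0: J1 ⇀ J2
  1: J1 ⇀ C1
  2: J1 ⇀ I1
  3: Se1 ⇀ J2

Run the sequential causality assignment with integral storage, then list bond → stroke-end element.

bond 0 stroke at J1
bond 1 stroke at J1
bond 2 stroke at I1
bond 3 stroke at J2

#3 →J2  (Se1 fixes effort; stroke away)
#0 →J1  (only one flow-in slot at J2)
#1 →J1  (C1 outputs effort q/C1)
#2 →I1  (J1 needs exactly one f-in)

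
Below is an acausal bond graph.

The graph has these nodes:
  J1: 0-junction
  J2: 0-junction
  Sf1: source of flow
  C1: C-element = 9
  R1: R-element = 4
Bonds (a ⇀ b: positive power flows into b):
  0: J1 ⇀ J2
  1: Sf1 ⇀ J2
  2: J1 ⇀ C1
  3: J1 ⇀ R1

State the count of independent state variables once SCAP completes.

β1 →Sf1  (Sf1: flow source, stroke at near end)
β0 →J2  (only one effort-in slot at J2)
β2 →J1  (C1 integral (e out))
β3 →R1  (0-jn J1 has e-setter on 2)

1  (C1 all integral)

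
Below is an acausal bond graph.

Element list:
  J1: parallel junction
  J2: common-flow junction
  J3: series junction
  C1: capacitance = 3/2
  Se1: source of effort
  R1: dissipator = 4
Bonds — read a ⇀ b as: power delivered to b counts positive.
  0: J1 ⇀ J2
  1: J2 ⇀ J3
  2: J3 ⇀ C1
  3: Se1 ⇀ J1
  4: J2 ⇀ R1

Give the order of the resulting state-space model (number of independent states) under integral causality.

bond 3 →J1  (Se1 (Se) sets effort on bond)
bond 0 →J2  (common-e at J1 fixed by 3)
bond 2 →J3  (C1 integral (e out))
bond 1 →J2  (J3 needs exactly one f-in)
bond 4 →R1  (J2 needs exactly one f-in)

1  (C1 all integral)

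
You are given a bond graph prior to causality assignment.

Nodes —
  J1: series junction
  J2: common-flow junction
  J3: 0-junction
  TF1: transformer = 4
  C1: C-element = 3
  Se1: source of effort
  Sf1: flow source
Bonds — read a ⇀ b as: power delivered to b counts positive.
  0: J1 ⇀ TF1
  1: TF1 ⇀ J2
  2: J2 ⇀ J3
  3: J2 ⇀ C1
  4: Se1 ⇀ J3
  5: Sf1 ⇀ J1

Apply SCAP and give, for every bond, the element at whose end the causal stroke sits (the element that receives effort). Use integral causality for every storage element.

bond 4 →J3  (Se1: effort source, stroke at far end)
bond 5 →Sf1  (Sf1 (Sf) sets flow on bond)
bond 0 →J1  (J1: bond 5 brought flow, rest push out)
bond 2 →J2  (J3: bond 4 brought effort, rest push out)
bond 1 →TF1  (TF TF1: opposite of bond 0)
bond 3 →J2  (J2: bond 1 brought flow, rest push out)

#0 stroke→J1
#1 stroke→TF1
#2 stroke→J2
#3 stroke→J2
#4 stroke→J3
#5 stroke→Sf1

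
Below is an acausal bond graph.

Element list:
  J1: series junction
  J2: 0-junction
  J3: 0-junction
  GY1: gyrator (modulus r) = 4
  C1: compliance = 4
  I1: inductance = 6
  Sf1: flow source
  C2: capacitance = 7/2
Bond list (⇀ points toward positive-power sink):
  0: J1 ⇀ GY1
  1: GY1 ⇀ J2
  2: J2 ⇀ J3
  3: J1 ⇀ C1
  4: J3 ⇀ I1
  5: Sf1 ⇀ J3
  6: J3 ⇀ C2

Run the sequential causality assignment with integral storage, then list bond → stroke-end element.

bond 5 |Sf1  (Sf1 fixes flow; stroke at Sf1)
bond 3 |J1  (C1 outputs effort q/C1)
bond 0 |GY1  (closing 1-jn rule on J1)
bond 1 |GY1  (GY GY1: same side as bond 0)
bond 2 |J2  (J2: last free bond brings effort in)
bond 4 |I1  (I1 outputs flow p/I1)
bond 6 |J3  (J3: last free bond brings effort in)

b0 →GY1
b1 →GY1
b2 →J2
b3 →J1
b4 →I1
b5 →Sf1
b6 →J3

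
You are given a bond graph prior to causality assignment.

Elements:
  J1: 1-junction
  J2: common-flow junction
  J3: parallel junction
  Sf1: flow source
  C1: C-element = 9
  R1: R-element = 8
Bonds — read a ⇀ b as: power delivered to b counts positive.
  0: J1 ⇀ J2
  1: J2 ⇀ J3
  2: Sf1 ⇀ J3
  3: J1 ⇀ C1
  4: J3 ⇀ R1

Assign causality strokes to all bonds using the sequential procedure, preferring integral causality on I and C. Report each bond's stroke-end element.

β2 |Sf1  (Sf1: flow source, stroke at near end)
β3 |J1  (C1: C, integral causality)
β0 |J2  (J1: last free bond brings flow in)
β1 |J3  (J2: last free bond brings flow in)
β4 |R1  (common-e at J3 fixed by 1)

β0 |J2
β1 |J3
β2 |Sf1
β3 |J1
β4 |R1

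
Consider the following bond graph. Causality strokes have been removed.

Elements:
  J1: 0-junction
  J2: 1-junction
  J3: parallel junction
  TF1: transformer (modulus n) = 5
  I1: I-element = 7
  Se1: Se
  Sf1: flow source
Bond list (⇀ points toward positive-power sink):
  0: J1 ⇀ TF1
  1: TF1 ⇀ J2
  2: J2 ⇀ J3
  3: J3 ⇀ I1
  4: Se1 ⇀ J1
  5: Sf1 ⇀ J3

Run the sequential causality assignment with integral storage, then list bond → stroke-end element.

β4 →J1  (Se1 (Se) sets effort on bond)
β5 →Sf1  (source Sf1 imposes f)
β0 →TF1  (J1: bond 4 brought effort, rest push out)
β1 →J2  (through TF1, causality passes straight; one stroke at TF1)
β2 →J3  (only one flow-in slot at J2)
β3 →I1  (common-e at J3 fixed by 2)

#0 →TF1
#1 →J2
#2 →J3
#3 →I1
#4 →J1
#5 →Sf1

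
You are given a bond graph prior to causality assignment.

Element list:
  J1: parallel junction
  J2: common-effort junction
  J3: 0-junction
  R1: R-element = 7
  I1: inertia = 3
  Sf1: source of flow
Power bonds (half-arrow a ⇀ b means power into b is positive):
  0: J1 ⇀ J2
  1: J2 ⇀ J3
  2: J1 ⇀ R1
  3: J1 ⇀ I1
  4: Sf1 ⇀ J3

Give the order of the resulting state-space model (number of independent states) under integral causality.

β4 stroke→Sf1  (Sf1 fixes flow; stroke at Sf1)
β1 stroke→J3  (J3 needs exactly one e-in)
β0 stroke→J2  (closing 0-jn rule on J2)
β3 stroke→I1  (I1: I, integral causality)
β2 stroke→J1  (J1 needs exactly one e-in)

1  (I1 all integral)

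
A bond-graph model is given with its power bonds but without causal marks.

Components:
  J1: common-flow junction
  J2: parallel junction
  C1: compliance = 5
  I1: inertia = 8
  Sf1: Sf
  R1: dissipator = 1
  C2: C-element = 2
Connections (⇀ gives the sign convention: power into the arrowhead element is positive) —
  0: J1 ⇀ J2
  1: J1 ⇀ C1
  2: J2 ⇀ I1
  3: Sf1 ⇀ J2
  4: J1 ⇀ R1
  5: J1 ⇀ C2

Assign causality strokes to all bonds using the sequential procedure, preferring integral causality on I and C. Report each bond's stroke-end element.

β0 stroke at J2
β1 stroke at J1
β2 stroke at I1
β3 stroke at Sf1
β4 stroke at J1
β5 stroke at J1

#3 |Sf1  (Sf1: flow source, stroke at near end)
#1 |J1  (prefer integral on C1)
#2 |I1  (I1: I, integral causality)
#0 |J2  (only one effort-in slot at J2)
#4 |J1  (1-jn J1 has f-setter on 0)
#5 |J1  (1-jn J1 has f-setter on 0)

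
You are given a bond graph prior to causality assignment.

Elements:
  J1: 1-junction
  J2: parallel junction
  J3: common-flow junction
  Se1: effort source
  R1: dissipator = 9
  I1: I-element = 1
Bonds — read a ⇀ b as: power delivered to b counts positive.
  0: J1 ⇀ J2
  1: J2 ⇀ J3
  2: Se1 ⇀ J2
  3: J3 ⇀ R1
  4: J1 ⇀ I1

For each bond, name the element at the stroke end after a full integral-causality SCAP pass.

bond 0 →J1
bond 1 →J3
bond 2 →J2
bond 3 →R1
bond 4 →I1

bond 2 stroke→J2  (Se1 fixes effort; stroke away)
bond 0 stroke→J1  (J2 effort already set via bond 2)
bond 1 stroke→J3  (0-jn J2 has e-setter on 2)
bond 3 stroke→R1  (only one flow-in slot at J3)
bond 4 stroke→I1  (closing 1-jn rule on J1)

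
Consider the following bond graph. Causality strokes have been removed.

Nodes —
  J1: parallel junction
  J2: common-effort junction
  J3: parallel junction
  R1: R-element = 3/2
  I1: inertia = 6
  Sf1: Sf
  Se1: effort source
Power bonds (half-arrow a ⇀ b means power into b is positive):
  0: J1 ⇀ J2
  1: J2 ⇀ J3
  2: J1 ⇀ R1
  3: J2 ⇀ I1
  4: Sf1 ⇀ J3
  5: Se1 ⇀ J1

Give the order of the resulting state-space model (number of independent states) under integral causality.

1  (I1 all integral)

β4 |Sf1  (Sf1: flow source, stroke at near end)
β5 |J1  (Se1 (Se) sets effort on bond)
β0 |J2  (J1 effort already set via bond 5)
β2 |R1  (J1: bond 5 brought effort, rest push out)
β1 |J3  (0-jn J2 has e-setter on 0)
β3 |I1  (0-jn J2 has e-setter on 0)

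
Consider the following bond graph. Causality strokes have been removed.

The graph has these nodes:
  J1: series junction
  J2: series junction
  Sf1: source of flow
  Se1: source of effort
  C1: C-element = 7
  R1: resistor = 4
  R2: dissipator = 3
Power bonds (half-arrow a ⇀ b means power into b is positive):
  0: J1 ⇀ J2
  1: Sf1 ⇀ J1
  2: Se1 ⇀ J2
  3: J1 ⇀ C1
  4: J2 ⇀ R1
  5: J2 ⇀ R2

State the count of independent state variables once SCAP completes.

b1 →Sf1  (Sf1 (Sf) sets flow on bond)
b2 →J2  (Se1: effort source, stroke at far end)
b0 →J1  (1-jn J1 has f-setter on 1)
b3 →J1  (common-f at J1 fixed by 1)
b4 →J2  (common-f at J2 fixed by 0)
b5 →J2  (J2: bond 0 brought flow, rest push out)

1  (C1 all integral)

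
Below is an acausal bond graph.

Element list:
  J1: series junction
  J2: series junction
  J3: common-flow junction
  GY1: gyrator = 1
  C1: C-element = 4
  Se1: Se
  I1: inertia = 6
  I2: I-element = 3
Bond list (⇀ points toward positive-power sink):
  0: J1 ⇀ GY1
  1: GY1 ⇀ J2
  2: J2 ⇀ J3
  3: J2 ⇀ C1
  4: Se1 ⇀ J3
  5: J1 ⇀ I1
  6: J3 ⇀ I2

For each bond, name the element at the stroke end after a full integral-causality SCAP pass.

β0 stroke at J1
β1 stroke at J2
β2 stroke at J3
β3 stroke at J2
β4 stroke at J3
β5 stroke at I1
β6 stroke at I2

#4 stroke→J3  (Se1 (Se) sets effort on bond)
#3 stroke→J2  (C1: C, integral causality)
#5 stroke→I1  (I1 integral (f out))
#0 stroke→J1  (1-jn J1 has f-setter on 5)
#1 stroke→J2  (GY1 both-in/both-out from 0)
#2 stroke→J3  (J2 needs exactly one f-in)
#6 stroke→I2  (only one flow-in slot at J3)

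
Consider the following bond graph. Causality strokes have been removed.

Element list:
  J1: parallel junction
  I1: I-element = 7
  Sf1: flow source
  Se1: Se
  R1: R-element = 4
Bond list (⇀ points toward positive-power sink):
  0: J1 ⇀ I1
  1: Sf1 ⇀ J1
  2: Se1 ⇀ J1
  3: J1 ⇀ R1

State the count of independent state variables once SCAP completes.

b1 stroke→Sf1  (Sf1 fixes flow; stroke at Sf1)
b2 stroke→J1  (Se1 (Se) sets effort on bond)
b0 stroke→I1  (J1: bond 2 brought effort, rest push out)
b3 stroke→R1  (0-jn J1 has e-setter on 2)

1  (I1 all integral)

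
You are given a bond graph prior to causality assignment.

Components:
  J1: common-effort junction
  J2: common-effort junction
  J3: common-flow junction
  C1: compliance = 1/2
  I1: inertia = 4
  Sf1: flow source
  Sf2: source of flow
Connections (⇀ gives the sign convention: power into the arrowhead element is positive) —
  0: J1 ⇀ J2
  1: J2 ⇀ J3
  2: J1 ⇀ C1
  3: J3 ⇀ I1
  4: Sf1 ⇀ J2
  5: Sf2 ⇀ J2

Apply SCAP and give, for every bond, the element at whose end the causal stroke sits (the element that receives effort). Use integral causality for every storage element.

#4 stroke→Sf1  (Sf1 fixes flow; stroke at Sf1)
#5 stroke→Sf2  (source Sf2 imposes f)
#2 stroke→J1  (C1 outputs effort q/C1)
#0 stroke→J2  (common-e at J1 fixed by 2)
#1 stroke→J3  (J2: bond 0 brought effort, rest push out)
#3 stroke→I1  (closing 1-jn rule on J3)

#0 →J2
#1 →J3
#2 →J1
#3 →I1
#4 →Sf1
#5 →Sf2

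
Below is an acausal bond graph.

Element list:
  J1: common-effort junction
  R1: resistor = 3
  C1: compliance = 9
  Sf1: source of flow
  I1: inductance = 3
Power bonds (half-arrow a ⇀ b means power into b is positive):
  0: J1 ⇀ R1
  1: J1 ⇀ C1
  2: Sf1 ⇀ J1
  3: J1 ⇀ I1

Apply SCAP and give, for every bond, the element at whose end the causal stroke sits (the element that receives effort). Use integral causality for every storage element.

#0 →R1
#1 →J1
#2 →Sf1
#3 →I1

bond 2 stroke at Sf1  (source Sf1 imposes f)
bond 1 stroke at J1  (prefer integral on C1)
bond 0 stroke at R1  (common-e at J1 fixed by 1)
bond 3 stroke at I1  (J1: bond 1 brought effort, rest push out)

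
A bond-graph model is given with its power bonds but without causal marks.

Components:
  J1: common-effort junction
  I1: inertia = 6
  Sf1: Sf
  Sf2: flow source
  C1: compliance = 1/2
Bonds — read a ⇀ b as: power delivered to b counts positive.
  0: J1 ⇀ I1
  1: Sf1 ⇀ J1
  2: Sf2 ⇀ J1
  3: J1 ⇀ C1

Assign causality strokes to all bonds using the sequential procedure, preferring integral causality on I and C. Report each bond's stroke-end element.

bond 0 stroke at I1
bond 1 stroke at Sf1
bond 2 stroke at Sf2
bond 3 stroke at J1

b1 stroke at Sf1  (source Sf1 imposes f)
b2 stroke at Sf2  (source Sf2 imposes f)
b0 stroke at I1  (I1 integral (f out))
b3 stroke at J1  (only one effort-in slot at J1)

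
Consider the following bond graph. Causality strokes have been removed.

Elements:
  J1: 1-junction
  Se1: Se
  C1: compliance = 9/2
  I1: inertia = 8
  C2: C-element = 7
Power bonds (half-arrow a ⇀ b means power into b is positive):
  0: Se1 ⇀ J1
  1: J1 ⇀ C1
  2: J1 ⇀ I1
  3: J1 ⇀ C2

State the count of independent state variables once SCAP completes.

β0 |J1  (Se1 fixes effort; stroke away)
β1 |J1  (C1: C, integral causality)
β2 |I1  (I1 integral (f out))
β3 |J1  (J1: bond 2 brought flow, rest push out)

3  (C1, C2, I1 all integral)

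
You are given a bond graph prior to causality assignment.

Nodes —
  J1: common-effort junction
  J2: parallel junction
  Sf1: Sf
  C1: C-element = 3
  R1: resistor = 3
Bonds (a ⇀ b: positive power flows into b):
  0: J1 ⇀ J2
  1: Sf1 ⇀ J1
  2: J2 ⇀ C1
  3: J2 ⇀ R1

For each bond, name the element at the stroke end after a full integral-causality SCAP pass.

β0 →J1
β1 →Sf1
β2 →J2
β3 →R1

b1 stroke at Sf1  (Sf1 fixes flow; stroke at Sf1)
b0 stroke at J1  (only one effort-in slot at J1)
b2 stroke at J2  (prefer integral on C1)
b3 stroke at R1  (0-jn J2 has e-setter on 2)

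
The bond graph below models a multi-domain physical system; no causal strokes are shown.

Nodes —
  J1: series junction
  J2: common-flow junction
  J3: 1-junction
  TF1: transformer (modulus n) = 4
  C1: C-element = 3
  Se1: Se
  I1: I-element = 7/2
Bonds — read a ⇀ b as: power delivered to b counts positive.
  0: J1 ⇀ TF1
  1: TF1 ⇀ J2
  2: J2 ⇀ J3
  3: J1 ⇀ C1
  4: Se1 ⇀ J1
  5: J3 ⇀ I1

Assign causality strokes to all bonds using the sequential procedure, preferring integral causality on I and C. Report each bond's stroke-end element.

#0 stroke→TF1
#1 stroke→J2
#2 stroke→J3
#3 stroke→J1
#4 stroke→J1
#5 stroke→I1

b4 stroke at J1  (Se1 (Se) sets effort on bond)
b3 stroke at J1  (C1 outputs effort q/C1)
b0 stroke at TF1  (only one flow-in slot at J1)
b1 stroke at J2  (TF1 one-in-one-out from 0)
b2 stroke at J3  (J2 needs exactly one f-in)
b5 stroke at I1  (J3: last free bond brings flow in)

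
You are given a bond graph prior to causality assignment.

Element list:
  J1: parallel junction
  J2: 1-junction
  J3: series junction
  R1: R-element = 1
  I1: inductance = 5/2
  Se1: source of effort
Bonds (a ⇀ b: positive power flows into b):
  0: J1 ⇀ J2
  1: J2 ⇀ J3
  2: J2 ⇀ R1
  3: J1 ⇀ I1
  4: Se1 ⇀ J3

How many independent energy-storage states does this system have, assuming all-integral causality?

bond 4 →J3  (source Se1 imposes e)
bond 1 →J2  (J3: last free bond brings flow in)
bond 3 →I1  (I1 integral (f out))
bond 0 →J1  (J1 needs exactly one e-in)
bond 2 →J2  (1-jn J2 has f-setter on 0)

1  (I1 all integral)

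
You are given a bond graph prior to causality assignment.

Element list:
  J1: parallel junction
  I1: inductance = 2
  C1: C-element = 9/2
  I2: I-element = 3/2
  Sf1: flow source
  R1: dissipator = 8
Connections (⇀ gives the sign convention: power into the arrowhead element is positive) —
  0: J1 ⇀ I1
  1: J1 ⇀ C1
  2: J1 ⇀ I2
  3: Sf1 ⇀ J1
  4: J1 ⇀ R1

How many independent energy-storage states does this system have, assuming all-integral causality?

3  (C1, I1, I2 all integral)

β3 stroke at Sf1  (Sf1 (Sf) sets flow on bond)
β0 stroke at I1  (prefer integral on I1)
β1 stroke at J1  (prefer integral on C1)
β2 stroke at I2  (common-e at J1 fixed by 1)
β4 stroke at R1  (common-e at J1 fixed by 1)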